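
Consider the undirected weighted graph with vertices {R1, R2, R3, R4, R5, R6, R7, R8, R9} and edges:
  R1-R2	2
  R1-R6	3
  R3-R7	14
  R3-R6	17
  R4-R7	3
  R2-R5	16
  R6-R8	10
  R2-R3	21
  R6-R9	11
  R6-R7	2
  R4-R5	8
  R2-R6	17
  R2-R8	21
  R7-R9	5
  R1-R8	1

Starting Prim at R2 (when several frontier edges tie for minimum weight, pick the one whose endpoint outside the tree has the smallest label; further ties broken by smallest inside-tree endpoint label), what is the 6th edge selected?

R7-R9

Prim's algorithm from R2:
Step 1: cheapest edge leaving the tree is R1-R2 (2); add R1.
Step 2: cheapest edge leaving the tree is R1-R8 (1); add R8.
Step 3: cheapest edge leaving the tree is R1-R6 (3); add R6.
Step 4: cheapest edge leaving the tree is R6-R7 (2); add R7.
Step 5: cheapest edge leaving the tree is R4-R7 (3); add R4.
Step 6: cheapest edge leaving the tree is R7-R9 (5); add R9.
Step 7: cheapest edge leaving the tree is R4-R5 (8); add R5.
Step 8: cheapest edge leaving the tree is R3-R7 (14); add R3.
The 6th edge added is R7-R9.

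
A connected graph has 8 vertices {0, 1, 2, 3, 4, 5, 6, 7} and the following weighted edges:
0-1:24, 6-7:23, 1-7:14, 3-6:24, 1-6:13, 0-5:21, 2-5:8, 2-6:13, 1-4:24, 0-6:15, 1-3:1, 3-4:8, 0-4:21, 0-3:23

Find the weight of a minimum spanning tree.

72

Kruskal: consider edges lightest-first.
1-3 (1): add — endpoints in different components.
2-5 (8): add — endpoints in different components.
3-4 (8): add — endpoints in different components.
1-6 (13): add — endpoints in different components.
2-6 (13): add — endpoints in different components.
1-7 (14): add — endpoints in different components.
0-6 (15): add — endpoints in different components.
MST edges: 1-3, 2-5, 3-4, 1-6, 2-6, 1-7, 0-6; total weight 1+8+8+13+13+14+15 = 72.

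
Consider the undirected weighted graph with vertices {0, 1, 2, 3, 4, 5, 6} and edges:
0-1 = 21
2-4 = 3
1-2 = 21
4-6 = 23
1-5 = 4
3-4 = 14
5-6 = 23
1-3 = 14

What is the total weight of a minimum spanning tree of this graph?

Sort edges by weight, then run Kruskal:
2-4 (3): add — endpoints in different components.
1-5 (4): add — endpoints in different components.
1-3 (14): add — endpoints in different components.
3-4 (14): add — endpoints in different components.
0-1 (21): add — endpoints in different components.
1-2 (21): skip — 1 and 2 already connected.
4-6 (23): add — endpoints in different components.
MST edges: 2-4, 1-5, 1-3, 3-4, 0-1, 4-6; total weight 3+4+14+14+21+23 = 79.

79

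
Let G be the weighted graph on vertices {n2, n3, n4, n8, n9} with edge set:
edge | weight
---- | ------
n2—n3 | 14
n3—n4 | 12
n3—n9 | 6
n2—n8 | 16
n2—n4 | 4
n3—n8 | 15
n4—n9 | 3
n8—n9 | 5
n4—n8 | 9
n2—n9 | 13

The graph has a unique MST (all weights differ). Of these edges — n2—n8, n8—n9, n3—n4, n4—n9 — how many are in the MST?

2

Kruskal's algorithm — process edges by increasing weight (ties by edge label):
n4—n9 (3): add. Components now {n2} {n4,n9} {n3} {n8}
n2—n4 (4): add. Components now {n2,n4,n9} {n3} {n8}
n8—n9 (5): add. Components now {n2,n4,n8,n9} {n3}
n3—n9 (6): add. Components now {n2,n3,n4,n8,n9}
MST edge set: {n4—n9, n2—n4, n8—n9, n3—n9}.
Of the listed edges, {n8—n9, n4—n9} are in the MST → 2.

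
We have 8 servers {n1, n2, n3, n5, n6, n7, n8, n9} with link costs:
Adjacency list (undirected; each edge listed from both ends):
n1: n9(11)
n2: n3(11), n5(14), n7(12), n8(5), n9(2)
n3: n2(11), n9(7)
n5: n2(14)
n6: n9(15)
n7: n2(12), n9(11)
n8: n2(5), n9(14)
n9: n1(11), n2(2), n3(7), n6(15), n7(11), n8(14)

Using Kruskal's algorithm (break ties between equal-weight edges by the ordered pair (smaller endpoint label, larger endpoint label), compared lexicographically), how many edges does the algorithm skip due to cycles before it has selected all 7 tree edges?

3

Sort edges by weight, then run Kruskal:
n2—n9 (2): add — endpoints in different components.
n2—n8 (5): add — endpoints in different components.
n3—n9 (7): add — endpoints in different components.
n1—n9 (11): add — endpoints in different components.
n2—n3 (11): skip — n2 and n3 already connected.
n7—n9 (11): add — endpoints in different components.
n2—n7 (12): skip — n7 and n2 already connected.
n2—n5 (14): add — endpoints in different components.
n8—n9 (14): skip — n8 and n9 already connected.
n6—n9 (15): add — endpoints in different components.
Edges rejected before the tree was complete: 3.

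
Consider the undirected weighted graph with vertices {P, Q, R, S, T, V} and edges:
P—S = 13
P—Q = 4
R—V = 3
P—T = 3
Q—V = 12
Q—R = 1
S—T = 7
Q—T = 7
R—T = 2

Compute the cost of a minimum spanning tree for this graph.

16

Sort edges by weight, then run Kruskal:
Q—R (1): add. Components now {Q,R} {P} {T} {S} {V}
R—T (2): add. Components now {Q,R,T} {P} {S} {V}
P—T (3): add. Components now {P,Q,R,T} {S} {V}
R—V (3): add. Components now {P,Q,R,T,V} {S}
P—Q (4): skip — Q and P already connected.
Q—T (7): skip — Q and T already connected.
S—T (7): add. Components now {P,Q,R,S,T,V}
MST edges: Q—R, R—T, P—T, R—V, S—T; total weight 1+2+3+3+7 = 16.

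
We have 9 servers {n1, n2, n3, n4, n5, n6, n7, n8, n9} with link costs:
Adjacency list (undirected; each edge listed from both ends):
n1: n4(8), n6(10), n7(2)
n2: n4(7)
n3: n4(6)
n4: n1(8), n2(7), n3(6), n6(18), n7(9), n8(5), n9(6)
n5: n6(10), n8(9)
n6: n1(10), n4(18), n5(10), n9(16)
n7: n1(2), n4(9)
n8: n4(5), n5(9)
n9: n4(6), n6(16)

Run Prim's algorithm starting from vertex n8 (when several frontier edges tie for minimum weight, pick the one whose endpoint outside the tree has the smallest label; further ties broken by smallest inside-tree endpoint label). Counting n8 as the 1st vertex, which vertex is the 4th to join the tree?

n9

Grow the tree from n8 using Prim:
Step 1: frontier [n4—n8 5, n5—n8 9] → take n4—n8 (5); add n4.
Step 2: frontier [n3—n4 6, n4—n9 6, n2—n4 7, n1—n4 8, n4—n7 9, n4—n6 18, n5—n8 9] → take n3—n4 (6); add n3.
Step 3: frontier [n4—n9 6, n2—n4 7, n1—n4 8, n4—n7 9, n4—n6 18, n5—n8 9] → take n4—n9 (6); add n9.
Step 4: frontier [n2—n4 7, n1—n4 8, n4—n7 9, n4—n6 18, n5—n8 9, n6—n9 16] → take n2—n4 (7); add n2.
Step 5: frontier [n1—n4 8, n4—n7 9, n4—n6 18, n5—n8 9, n6—n9 16] → take n1—n4 (8); add n1.
Step 6: frontier [n1—n7 2, n1—n6 10, n4—n7 9, n4—n6 18, n5—n8 9, n6—n9 16] → take n1—n7 (2); add n7.
Step 7: frontier [n1—n6 10, n4—n6 18, n5—n8 9, n6—n9 16] → take n5—n8 (9); add n5.
Step 8: frontier [n1—n6 10, n4—n6 18, n5—n6 10, n6—n9 16] → take n1—n6 (10); add n6.
Vertex order: n8, n4, n3, n9, n2, n1, n7, n5, n6. The 4th vertex is n9.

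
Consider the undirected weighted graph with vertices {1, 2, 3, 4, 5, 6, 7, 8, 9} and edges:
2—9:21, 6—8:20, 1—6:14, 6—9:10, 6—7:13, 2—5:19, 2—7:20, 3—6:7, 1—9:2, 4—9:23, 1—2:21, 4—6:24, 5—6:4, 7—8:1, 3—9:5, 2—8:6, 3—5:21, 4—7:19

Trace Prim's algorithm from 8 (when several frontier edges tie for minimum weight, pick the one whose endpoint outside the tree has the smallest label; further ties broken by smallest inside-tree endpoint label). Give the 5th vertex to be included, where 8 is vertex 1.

Prim, starting at 8.
Step 1: cheapest edge leaving the tree is 7—8 (1); add 7.
Step 2: cheapest edge leaving the tree is 2—8 (6); add 2.
Step 3: cheapest edge leaving the tree is 6—7 (13); add 6.
Step 4: cheapest edge leaving the tree is 5—6 (4); add 5.
Step 5: cheapest edge leaving the tree is 3—6 (7); add 3.
Step 6: cheapest edge leaving the tree is 3—9 (5); add 9.
Step 7: cheapest edge leaving the tree is 1—9 (2); add 1.
Step 8: cheapest edge leaving the tree is 4—7 (19); add 4.
Vertex order: 8, 7, 2, 6, 5, 3, 9, 1, 4. The 5th vertex is 5.

5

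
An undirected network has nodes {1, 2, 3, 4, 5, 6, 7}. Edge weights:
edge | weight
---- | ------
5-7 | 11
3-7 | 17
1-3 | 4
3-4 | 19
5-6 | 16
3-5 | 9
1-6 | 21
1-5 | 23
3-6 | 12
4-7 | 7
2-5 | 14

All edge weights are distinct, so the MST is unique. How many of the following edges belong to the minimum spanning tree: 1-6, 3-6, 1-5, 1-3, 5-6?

2

Sort edges by weight, then run Kruskal:
1-3 (4): add — endpoints in different components.
4-7 (7): add — endpoints in different components.
3-5 (9): add — endpoints in different components.
5-7 (11): add — endpoints in different components.
3-6 (12): add — endpoints in different components.
2-5 (14): add — endpoints in different components.
MST edge set: {1-3, 4-7, 3-5, 5-7, 3-6, 2-5}.
Of the listed edges, {3-6, 1-3} are in the MST → 2.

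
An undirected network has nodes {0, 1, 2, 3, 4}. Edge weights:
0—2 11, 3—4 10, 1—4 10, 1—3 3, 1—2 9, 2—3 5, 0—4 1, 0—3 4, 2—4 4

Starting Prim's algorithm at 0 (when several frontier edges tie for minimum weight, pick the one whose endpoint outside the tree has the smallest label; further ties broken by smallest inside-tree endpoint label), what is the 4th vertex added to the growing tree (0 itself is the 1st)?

3

Prim's algorithm from 0:
Step 1: frontier [0—4 1, 0—3 4, 0—2 11] → take 0—4 (1); add 4.
Step 2: frontier [0—3 4, 0—2 11, 2—4 4, 1—4 10, 3—4 10] → take 2—4 (4); add 2.
Step 3: frontier [0—3 4, 2—3 5, 1—2 9, 1—4 10, 3—4 10] → take 0—3 (4); add 3.
Step 4: frontier [1—2 9, 1—3 3, 1—4 10] → take 1—3 (3); add 1.
Vertex order: 0, 4, 2, 3, 1. The 4th vertex is 3.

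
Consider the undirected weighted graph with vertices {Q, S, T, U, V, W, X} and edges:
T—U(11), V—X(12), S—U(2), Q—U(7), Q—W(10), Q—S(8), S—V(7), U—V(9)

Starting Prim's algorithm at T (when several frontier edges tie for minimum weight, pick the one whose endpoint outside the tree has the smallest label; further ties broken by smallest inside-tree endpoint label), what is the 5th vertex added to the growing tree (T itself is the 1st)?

V

Grow the tree from T using Prim:
Step 1: cheapest edge leaving the tree is T—U (11); add U.
Step 2: cheapest edge leaving the tree is S—U (2); add S.
Step 3: cheapest edge leaving the tree is Q—U (7); add Q.
Step 4: cheapest edge leaving the tree is S—V (7); add V.
Step 5: cheapest edge leaving the tree is Q—W (10); add W.
Step 6: cheapest edge leaving the tree is V—X (12); add X.
Vertex order: T, U, S, Q, V, W, X. The 5th vertex is V.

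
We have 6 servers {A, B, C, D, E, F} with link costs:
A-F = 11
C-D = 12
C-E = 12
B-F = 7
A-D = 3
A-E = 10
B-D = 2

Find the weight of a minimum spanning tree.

34

Grow the tree from C using Prim:
Step 1: cheapest edge leaving the tree is C-D (12); add D.
Step 2: cheapest edge leaving the tree is B-D (2); add B.
Step 3: cheapest edge leaving the tree is A-D (3); add A.
Step 4: cheapest edge leaving the tree is B-F (7); add F.
Step 5: cheapest edge leaving the tree is A-E (10); add E.
MST edges: C-D, B-D, A-D, B-F, A-E; total weight 12+2+3+7+10 = 34.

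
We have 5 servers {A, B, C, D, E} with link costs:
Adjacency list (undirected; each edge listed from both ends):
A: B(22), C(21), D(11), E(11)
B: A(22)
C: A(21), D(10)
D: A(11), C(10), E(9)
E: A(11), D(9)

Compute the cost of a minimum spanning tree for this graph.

Kruskal's algorithm — process edges by increasing weight (ties by edge label):
D–E (9): add — endpoints in different components.
C–D (10): add — endpoints in different components.
A–D (11): add — endpoints in different components.
A–E (11): skip — A and E already connected.
A–C (21): skip — A and C already connected.
A–B (22): add — endpoints in different components.
MST edges: D–E, C–D, A–D, A–B; total weight 9+10+11+22 = 52.

52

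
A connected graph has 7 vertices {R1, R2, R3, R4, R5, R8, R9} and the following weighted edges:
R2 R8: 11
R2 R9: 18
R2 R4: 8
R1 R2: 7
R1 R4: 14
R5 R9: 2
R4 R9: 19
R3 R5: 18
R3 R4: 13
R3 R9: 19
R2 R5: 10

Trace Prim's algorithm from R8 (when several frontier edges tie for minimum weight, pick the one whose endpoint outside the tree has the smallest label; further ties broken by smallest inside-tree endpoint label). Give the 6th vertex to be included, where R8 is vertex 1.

R9

Prim, starting at R8.
Step 1: frontier [R2 R8 11] → take R2 R8 (11); add R2.
Step 2: frontier [R1 R2 7, R2 R4 8, R2 R5 10, R2 R9 18] → take R1 R2 (7); add R1.
Step 3: frontier [R1 R4 14, R2 R4 8, R2 R5 10, R2 R9 18] → take R2 R4 (8); add R4.
Step 4: frontier [R2 R5 10, R2 R9 18, R3 R4 13, R4 R9 19] → take R2 R5 (10); add R5.
Step 5: frontier [R2 R9 18, R3 R4 13, R4 R9 19, R5 R9 2, R3 R5 18] → take R5 R9 (2); add R9.
Step 6: frontier [R3 R4 13, R3 R5 18, R3 R9 19] → take R3 R4 (13); add R3.
Vertex order: R8, R2, R1, R4, R5, R9, R3. The 6th vertex is R9.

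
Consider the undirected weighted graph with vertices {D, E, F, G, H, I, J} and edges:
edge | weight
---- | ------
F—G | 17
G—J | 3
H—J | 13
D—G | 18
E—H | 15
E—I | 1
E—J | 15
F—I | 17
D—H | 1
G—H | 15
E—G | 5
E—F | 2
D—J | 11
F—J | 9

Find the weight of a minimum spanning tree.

23

Kruskal: consider edges lightest-first.
D—H (1): add. Components now {D,H} {E} {F} {G} {I} {J}
E—I (1): add. Components now {D,H} {E,I} {F} {G} {J}
E—F (2): add. Components now {D,H} {E,F,I} {G} {J}
G—J (3): add. Components now {D,H} {E,F,I} {G,J}
E—G (5): add. Components now {D,H} {E,F,G,I,J}
F—J (9): skip — F and J already connected.
D—J (11): add. Components now {D,E,F,G,H,I,J}
MST edges: D—H, E—I, E—F, G—J, E—G, D—J; total weight 1+1+2+3+5+11 = 23.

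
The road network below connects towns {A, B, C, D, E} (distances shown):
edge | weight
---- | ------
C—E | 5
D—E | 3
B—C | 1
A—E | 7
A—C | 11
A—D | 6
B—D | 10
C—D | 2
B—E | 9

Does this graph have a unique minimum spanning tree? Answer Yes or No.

Yes

Sort edges by weight, then run Kruskal:
B—C (1): add — endpoints in different components.
C—D (2): add — endpoints in different components.
D—E (3): add — endpoints in different components.
C—E (5): skip — C and E already connected.
A—D (6): add — endpoints in different components.
Every non-tree edge has weight strictly greater than the heaviest edge on the tree path between its endpoints, so the MST is unique.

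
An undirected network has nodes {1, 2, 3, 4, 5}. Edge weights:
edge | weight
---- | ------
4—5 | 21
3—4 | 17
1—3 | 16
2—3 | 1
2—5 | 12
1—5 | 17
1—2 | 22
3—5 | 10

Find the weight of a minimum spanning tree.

44

Sort edges by weight, then run Kruskal:
2—3 (1): add. Components now {1} {2,3} {4} {5}
3—5 (10): add. Components now {1} {2,3,5} {4}
2—5 (12): skip — 2 and 5 already connected.
1—3 (16): add. Components now {1,2,3,5} {4}
1—5 (17): skip — 1 and 5 already connected.
3—4 (17): add. Components now {1,2,3,4,5}
MST edges: 2—3, 3—5, 1—3, 3—4; total weight 1+10+16+17 = 44.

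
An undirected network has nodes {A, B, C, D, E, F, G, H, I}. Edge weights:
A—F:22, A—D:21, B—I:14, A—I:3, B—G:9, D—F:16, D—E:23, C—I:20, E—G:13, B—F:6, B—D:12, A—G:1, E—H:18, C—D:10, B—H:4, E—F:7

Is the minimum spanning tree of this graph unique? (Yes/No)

Kruskal's algorithm — process edges by increasing weight (ties by edge label):
A—G (1): add — endpoints in different components.
A—I (3): add — endpoints in different components.
B—H (4): add — endpoints in different components.
B—F (6): add — endpoints in different components.
E—F (7): add — endpoints in different components.
B—G (9): add — endpoints in different components.
C—D (10): add — endpoints in different components.
B—D (12): add — endpoints in different components.
Every non-tree edge has weight strictly greater than the heaviest edge on the tree path between its endpoints, so the MST is unique.

Yes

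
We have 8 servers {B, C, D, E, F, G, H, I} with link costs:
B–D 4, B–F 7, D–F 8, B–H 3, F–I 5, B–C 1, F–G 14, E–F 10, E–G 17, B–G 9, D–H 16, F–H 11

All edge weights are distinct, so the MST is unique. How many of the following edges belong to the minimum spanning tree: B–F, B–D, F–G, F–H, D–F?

Kruskal's algorithm — process edges by increasing weight (ties by edge label):
B–C (1): add — endpoints in different components.
B–H (3): add — endpoints in different components.
B–D (4): add — endpoints in different components.
F–I (5): add — endpoints in different components.
B–F (7): add — endpoints in different components.
D–F (8): skip — D and F already connected.
B–G (9): add — endpoints in different components.
E–F (10): add — endpoints in different components.
MST edge set: {B–C, B–H, B–D, F–I, B–F, B–G, E–F}.
Of the listed edges, {B–F, B–D} are in the MST → 2.

2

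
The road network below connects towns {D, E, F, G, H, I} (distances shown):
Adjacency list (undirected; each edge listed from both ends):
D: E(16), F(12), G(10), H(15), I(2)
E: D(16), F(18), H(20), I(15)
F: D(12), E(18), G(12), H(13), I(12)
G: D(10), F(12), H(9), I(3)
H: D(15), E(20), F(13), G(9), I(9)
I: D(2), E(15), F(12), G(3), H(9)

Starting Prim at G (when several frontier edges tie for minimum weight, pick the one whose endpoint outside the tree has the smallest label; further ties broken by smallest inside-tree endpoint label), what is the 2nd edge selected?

Prim's algorithm from G:
Step 1: frontier [G—I 3, G—H 9, D—G 10, F—G 12] → take G—I (3); add I.
Step 2: frontier [G—H 9, D—G 10, F—G 12, D—I 2, H—I 9, F—I 12, E—I 15] → take D—I (2); add D.
Step 3: frontier [D—F 12, D—H 15, D—E 16, G—H 9, F—G 12, H—I 9, F—I 12, E—I 15] → take G—H (9); add H.
Step 4: frontier [D—F 12, D—E 16, F—G 12, F—H 13, E—H 20, F—I 12, E—I 15] → take D—F (12); add F.
Step 5: frontier [D—E 16, E—F 18, E—H 20, E—I 15] → take E—I (15); add E.
The 2nd edge added is D—I.

D-I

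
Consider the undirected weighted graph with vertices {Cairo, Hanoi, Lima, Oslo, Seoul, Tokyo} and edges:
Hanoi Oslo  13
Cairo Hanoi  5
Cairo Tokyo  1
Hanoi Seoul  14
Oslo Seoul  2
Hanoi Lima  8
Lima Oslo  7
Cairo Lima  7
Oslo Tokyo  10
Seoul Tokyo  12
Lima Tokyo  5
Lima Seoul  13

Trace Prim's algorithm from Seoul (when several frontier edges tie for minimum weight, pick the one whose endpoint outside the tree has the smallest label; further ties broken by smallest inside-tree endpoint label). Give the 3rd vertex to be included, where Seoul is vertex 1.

Prim, starting at Seoul.
Step 1: frontier [Oslo Seoul 2, Seoul Tokyo 12, Lima Seoul 13, Hanoi Seoul 14] → take Oslo Seoul (2); add Oslo.
Step 2: frontier [Lima Oslo 7, Oslo Tokyo 10, Hanoi Oslo 13, Seoul Tokyo 12, Lima Seoul 13, Hanoi Seoul 14] → take Lima Oslo (7); add Lima.
Step 3: frontier [Lima Tokyo 5, Cairo Lima 7, Hanoi Lima 8, Oslo Tokyo 10, Hanoi Oslo 13, Seoul Tokyo 12, Hanoi Seoul 14] → take Lima Tokyo (5); add Tokyo.
Step 4: frontier [Cairo Lima 7, Hanoi Lima 8, Hanoi Oslo 13, Hanoi Seoul 14, Cairo Tokyo 1] → take Cairo Tokyo (1); add Cairo.
Step 5: frontier [Cairo Hanoi 5, Hanoi Lima 8, Hanoi Oslo 13, Hanoi Seoul 14] → take Cairo Hanoi (5); add Hanoi.
Vertex order: Seoul, Oslo, Lima, Tokyo, Cairo, Hanoi. The 3rd vertex is Lima.

Lima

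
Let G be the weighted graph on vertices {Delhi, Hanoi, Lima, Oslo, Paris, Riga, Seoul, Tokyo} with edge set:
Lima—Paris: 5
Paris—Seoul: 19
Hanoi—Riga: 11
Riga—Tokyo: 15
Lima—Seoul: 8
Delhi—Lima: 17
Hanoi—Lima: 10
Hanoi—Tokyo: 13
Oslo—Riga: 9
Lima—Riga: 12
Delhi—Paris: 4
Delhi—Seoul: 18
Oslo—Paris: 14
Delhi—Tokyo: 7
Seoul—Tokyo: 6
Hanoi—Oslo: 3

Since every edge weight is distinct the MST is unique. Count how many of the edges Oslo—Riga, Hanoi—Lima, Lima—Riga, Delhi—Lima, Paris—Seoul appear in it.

Kruskal: consider edges lightest-first.
Hanoi—Oslo (3): add — endpoints in different components.
Delhi—Paris (4): add — endpoints in different components.
Lima—Paris (5): add — endpoints in different components.
Seoul—Tokyo (6): add — endpoints in different components.
Delhi—Tokyo (7): add — endpoints in different components.
Lima—Seoul (8): skip — Lima and Seoul already connected.
Oslo—Riga (9): add — endpoints in different components.
Hanoi—Lima (10): add — endpoints in different components.
MST edge set: {Hanoi—Oslo, Delhi—Paris, Lima—Paris, Seoul—Tokyo, Delhi—Tokyo, Oslo—Riga, Hanoi—Lima}.
Of the listed edges, {Oslo—Riga, Hanoi—Lima} are in the MST → 2.

2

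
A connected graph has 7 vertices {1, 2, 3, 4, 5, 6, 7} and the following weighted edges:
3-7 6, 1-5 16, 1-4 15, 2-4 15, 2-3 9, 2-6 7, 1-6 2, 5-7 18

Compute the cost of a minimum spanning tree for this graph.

55

Kruskal's algorithm — process edges by increasing weight (ties by edge label):
1-6 (2): add — endpoints in different components.
3-7 (6): add — endpoints in different components.
2-6 (7): add — endpoints in different components.
2-3 (9): add — endpoints in different components.
1-4 (15): add — endpoints in different components.
2-4 (15): skip — 2 and 4 already connected.
1-5 (16): add — endpoints in different components.
MST edges: 1-6, 3-7, 2-6, 2-3, 1-4, 1-5; total weight 2+6+7+9+15+16 = 55.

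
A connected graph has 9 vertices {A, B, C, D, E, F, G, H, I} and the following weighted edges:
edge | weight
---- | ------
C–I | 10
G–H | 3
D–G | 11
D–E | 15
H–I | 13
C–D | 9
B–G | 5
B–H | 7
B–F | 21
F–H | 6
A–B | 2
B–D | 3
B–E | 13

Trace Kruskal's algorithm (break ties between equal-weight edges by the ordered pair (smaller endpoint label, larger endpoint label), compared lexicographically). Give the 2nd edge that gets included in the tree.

B-D

Sort edges by weight, then run Kruskal:
A–B (2): add — endpoints in different components.
B–D (3): add — endpoints in different components.
G–H (3): add — endpoints in different components.
B–G (5): add — endpoints in different components.
F–H (6): add — endpoints in different components.
B–H (7): skip — B and H already connected.
C–D (9): add — endpoints in different components.
C–I (10): add — endpoints in different components.
D–G (11): skip — D and G already connected.
B–E (13): add — endpoints in different components.
The 2nd edge added is B–D.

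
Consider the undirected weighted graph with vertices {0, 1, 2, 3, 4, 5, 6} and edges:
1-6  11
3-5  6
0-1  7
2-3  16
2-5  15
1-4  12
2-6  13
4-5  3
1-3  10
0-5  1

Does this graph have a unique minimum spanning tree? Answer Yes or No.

Kruskal's algorithm — process edges by increasing weight (ties by edge label):
0-5 (1): add. Components now {0,5} {1} {2} {3} {4} {6}
4-5 (3): add. Components now {0,4,5} {1} {2} {3} {6}
3-5 (6): add. Components now {0,3,4,5} {1} {2} {6}
0-1 (7): add. Components now {0,1,3,4,5} {2} {6}
1-3 (10): skip — 1 and 3 already connected.
1-6 (11): add. Components now {0,1,3,4,5,6} {2}
1-4 (12): skip — 1 and 4 already connected.
2-6 (13): add. Components now {0,1,2,3,4,5,6}
Every non-tree edge has weight strictly greater than the heaviest edge on the tree path between its endpoints, so the MST is unique.

Yes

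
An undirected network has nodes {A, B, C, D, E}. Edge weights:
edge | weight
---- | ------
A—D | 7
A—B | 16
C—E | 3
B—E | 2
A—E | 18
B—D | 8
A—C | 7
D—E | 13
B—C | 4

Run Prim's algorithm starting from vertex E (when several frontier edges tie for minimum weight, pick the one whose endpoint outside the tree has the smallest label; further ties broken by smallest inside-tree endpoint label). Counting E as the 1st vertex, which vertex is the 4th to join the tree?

Prim's algorithm from E:
Step 1: cheapest edge leaving the tree is B—E (2); add B.
Step 2: cheapest edge leaving the tree is C—E (3); add C.
Step 3: cheapest edge leaving the tree is A—C (7); add A.
Step 4: cheapest edge leaving the tree is A—D (7); add D.
Vertex order: E, B, C, A, D. The 4th vertex is A.

A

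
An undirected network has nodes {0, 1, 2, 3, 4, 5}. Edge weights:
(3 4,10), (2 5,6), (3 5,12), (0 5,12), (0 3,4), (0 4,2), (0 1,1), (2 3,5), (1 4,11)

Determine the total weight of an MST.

18

Prim, starting at 0.
Step 1: frontier [0 1 1, 0 4 2, 0 3 4, 0 5 12] → take 0 1 (1); add 1.
Step 2: frontier [0 4 2, 0 3 4, 0 5 12, 1 4 11] → take 0 4 (2); add 4.
Step 3: frontier [0 3 4, 0 5 12, 3 4 10] → take 0 3 (4); add 3.
Step 4: frontier [0 5 12, 2 3 5, 3 5 12] → take 2 3 (5); add 2.
Step 5: frontier [0 5 12, 2 5 6, 3 5 12] → take 2 5 (6); add 5.
MST edges: 0 1, 0 4, 0 3, 2 3, 2 5; total weight 1+2+4+5+6 = 18.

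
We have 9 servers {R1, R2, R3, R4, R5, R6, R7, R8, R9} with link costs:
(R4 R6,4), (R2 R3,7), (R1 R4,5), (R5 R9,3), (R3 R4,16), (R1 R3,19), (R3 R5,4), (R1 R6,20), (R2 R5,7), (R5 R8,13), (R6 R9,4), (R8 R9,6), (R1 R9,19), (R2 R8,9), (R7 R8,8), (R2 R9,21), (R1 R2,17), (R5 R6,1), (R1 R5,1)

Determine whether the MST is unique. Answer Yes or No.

No

Kruskal: consider edges lightest-first.
R1 R5 (1): add — endpoints in different components.
R5 R6 (1): add — endpoints in different components.
R5 R9 (3): add — endpoints in different components.
R3 R5 (4): add — endpoints in different components.
R4 R6 (4): add — endpoints in different components.
R6 R9 (4): skip — R9 and R6 already connected.
R1 R4 (5): skip — R1 and R4 already connected.
R8 R9 (6): add — endpoints in different components.
R2 R3 (7): add — endpoints in different components.
R2 R5 (7): skip — R2 and R5 already connected.
R7 R8 (8): add — endpoints in different components.
Non-tree edge R2 R5 has weight 7, equal to the heaviest edge on its tree cycle — swapping gives another MST of the same weight. Not unique.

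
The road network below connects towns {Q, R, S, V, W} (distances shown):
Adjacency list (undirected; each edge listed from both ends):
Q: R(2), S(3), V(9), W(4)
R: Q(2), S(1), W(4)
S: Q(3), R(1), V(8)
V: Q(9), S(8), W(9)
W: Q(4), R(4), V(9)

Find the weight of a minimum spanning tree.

Kruskal's algorithm — process edges by increasing weight (ties by edge label):
R S (1): add — endpoints in different components.
Q R (2): add — endpoints in different components.
Q S (3): skip — S and Q already connected.
Q W (4): add — endpoints in different components.
R W (4): skip — W and R already connected.
S V (8): add — endpoints in different components.
MST edges: R S, Q R, Q W, S V; total weight 1+2+4+8 = 15.

15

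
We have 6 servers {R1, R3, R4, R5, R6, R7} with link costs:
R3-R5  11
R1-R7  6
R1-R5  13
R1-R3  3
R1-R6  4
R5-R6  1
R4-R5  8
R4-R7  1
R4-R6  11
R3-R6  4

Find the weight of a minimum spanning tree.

15

Sort edges by weight, then run Kruskal:
R4-R7 (1): add. Components now {R6} {R4,R7} {R5} {R1} {R3}
R5-R6 (1): add. Components now {R5,R6} {R4,R7} {R1} {R3}
R1-R3 (3): add. Components now {R5,R6} {R4,R7} {R1,R3}
R1-R6 (4): add. Components now {R1,R3,R5,R6} {R4,R7}
R3-R6 (4): skip — R6 and R3 already connected.
R1-R7 (6): add. Components now {R1,R3,R4,R5,R6,R7}
MST edges: R4-R7, R5-R6, R1-R3, R1-R6, R1-R7; total weight 1+1+3+4+6 = 15.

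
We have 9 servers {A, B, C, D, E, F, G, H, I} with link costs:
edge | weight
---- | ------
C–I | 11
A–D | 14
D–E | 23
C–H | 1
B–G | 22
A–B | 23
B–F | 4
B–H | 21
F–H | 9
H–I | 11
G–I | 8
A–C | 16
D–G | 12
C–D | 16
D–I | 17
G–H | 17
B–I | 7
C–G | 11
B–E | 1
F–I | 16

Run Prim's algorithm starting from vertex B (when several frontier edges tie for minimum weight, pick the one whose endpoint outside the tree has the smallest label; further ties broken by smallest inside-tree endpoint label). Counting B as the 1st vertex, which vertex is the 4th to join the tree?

I

Prim's algorithm from B:
Step 1: cheapest edge leaving the tree is B–E (1); add E.
Step 2: cheapest edge leaving the tree is B–F (4); add F.
Step 3: cheapest edge leaving the tree is B–I (7); add I.
Step 4: cheapest edge leaving the tree is G–I (8); add G.
Step 5: cheapest edge leaving the tree is F–H (9); add H.
Step 6: cheapest edge leaving the tree is C–H (1); add C.
Step 7: cheapest edge leaving the tree is D–G (12); add D.
Step 8: cheapest edge leaving the tree is A–D (14); add A.
Vertex order: B, E, F, I, G, H, C, D, A. The 4th vertex is I.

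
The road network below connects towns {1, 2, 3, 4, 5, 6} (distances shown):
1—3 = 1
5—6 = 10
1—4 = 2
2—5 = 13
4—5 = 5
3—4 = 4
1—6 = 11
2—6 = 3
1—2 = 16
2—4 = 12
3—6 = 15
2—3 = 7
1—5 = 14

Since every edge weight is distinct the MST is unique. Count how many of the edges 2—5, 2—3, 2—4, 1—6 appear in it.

1

Sort edges by weight, then run Kruskal:
1—3 (1): add — endpoints in different components.
1—4 (2): add — endpoints in different components.
2—6 (3): add — endpoints in different components.
3—4 (4): skip — 3 and 4 already connected.
4—5 (5): add — endpoints in different components.
2—3 (7): add — endpoints in different components.
MST edge set: {1—3, 1—4, 2—6, 4—5, 2—3}.
Of the listed edges, {2—3} are in the MST → 1.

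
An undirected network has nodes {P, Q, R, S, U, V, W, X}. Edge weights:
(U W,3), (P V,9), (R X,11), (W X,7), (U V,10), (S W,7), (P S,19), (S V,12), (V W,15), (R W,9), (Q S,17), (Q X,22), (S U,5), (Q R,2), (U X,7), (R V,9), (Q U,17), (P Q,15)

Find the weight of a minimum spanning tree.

44

Grow the tree from U using Prim:
Step 1: cheapest edge leaving the tree is U W (3); add W.
Step 2: cheapest edge leaving the tree is S U (5); add S.
Step 3: cheapest edge leaving the tree is U X (7); add X.
Step 4: cheapest edge leaving the tree is R W (9); add R.
Step 5: cheapest edge leaving the tree is Q R (2); add Q.
Step 6: cheapest edge leaving the tree is R V (9); add V.
Step 7: cheapest edge leaving the tree is P V (9); add P.
MST edges: U W, S U, U X, R W, Q R, R V, P V; total weight 3+5+7+9+2+9+9 = 44.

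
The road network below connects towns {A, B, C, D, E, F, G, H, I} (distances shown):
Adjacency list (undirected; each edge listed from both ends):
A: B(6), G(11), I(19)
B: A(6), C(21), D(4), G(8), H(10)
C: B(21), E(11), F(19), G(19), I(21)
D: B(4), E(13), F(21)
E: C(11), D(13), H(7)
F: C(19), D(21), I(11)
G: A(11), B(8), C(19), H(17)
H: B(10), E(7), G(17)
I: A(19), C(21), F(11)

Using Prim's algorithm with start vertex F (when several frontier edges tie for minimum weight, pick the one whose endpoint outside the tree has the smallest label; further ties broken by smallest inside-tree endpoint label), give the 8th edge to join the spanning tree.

C-E

Prim's algorithm from F:
Step 1: cheapest edge leaving the tree is F I (11); add I.
Step 2: cheapest edge leaving the tree is A I (19); add A.
Step 3: cheapest edge leaving the tree is A B (6); add B.
Step 4: cheapest edge leaving the tree is B D (4); add D.
Step 5: cheapest edge leaving the tree is B G (8); add G.
Step 6: cheapest edge leaving the tree is B H (10); add H.
Step 7: cheapest edge leaving the tree is E H (7); add E.
Step 8: cheapest edge leaving the tree is C E (11); add C.
The 8th edge added is C E.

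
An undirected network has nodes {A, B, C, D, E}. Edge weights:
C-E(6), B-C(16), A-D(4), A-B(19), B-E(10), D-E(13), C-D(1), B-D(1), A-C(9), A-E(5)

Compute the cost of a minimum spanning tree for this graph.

11

Kruskal's algorithm — process edges by increasing weight (ties by edge label):
B-D (1): add — endpoints in different components.
C-D (1): add — endpoints in different components.
A-D (4): add — endpoints in different components.
A-E (5): add — endpoints in different components.
MST edges: B-D, C-D, A-D, A-E; total weight 1+1+4+5 = 11.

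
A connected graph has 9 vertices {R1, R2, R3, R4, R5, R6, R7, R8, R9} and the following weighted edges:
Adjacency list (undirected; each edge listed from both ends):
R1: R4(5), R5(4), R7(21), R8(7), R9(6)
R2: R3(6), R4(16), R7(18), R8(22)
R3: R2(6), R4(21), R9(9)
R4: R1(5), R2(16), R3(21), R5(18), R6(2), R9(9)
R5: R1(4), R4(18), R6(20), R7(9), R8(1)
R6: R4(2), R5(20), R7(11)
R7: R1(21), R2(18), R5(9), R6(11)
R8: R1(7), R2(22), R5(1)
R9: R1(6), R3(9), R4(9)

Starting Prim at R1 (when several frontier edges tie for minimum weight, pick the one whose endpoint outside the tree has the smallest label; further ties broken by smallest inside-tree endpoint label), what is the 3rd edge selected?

Grow the tree from R1 using Prim:
Step 1: cheapest edge leaving the tree is R1-R5 (4); add R5.
Step 2: cheapest edge leaving the tree is R5-R8 (1); add R8.
Step 3: cheapest edge leaving the tree is R1-R4 (5); add R4.
Step 4: cheapest edge leaving the tree is R4-R6 (2); add R6.
Step 5: cheapest edge leaving the tree is R1-R9 (6); add R9.
Step 6: cheapest edge leaving the tree is R3-R9 (9); add R3.
Step 7: cheapest edge leaving the tree is R2-R3 (6); add R2.
Step 8: cheapest edge leaving the tree is R5-R7 (9); add R7.
The 3rd edge added is R1-R4.

R1-R4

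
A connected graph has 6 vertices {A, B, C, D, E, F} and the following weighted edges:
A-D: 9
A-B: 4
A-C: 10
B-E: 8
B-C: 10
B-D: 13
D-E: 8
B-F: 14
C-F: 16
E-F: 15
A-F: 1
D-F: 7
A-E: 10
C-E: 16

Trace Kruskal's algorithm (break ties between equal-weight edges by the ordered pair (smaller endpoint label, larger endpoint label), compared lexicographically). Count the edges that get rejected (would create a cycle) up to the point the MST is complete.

2

Kruskal: consider edges lightest-first.
A-F (1): add. Components now {A,F} {B} {C} {D} {E}
A-B (4): add. Components now {A,B,F} {C} {D} {E}
D-F (7): add. Components now {A,B,D,F} {C} {E}
B-E (8): add. Components now {A,B,D,E,F} {C}
D-E (8): skip — D and E already connected.
A-D (9): skip — A and D already connected.
A-C (10): add. Components now {A,B,C,D,E,F}
Edges rejected before the tree was complete: 2.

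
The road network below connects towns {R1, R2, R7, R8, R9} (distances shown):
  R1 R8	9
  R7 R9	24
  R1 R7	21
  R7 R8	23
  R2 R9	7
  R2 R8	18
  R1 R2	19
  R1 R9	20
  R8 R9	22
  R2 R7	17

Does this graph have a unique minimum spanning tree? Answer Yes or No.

Kruskal: consider edges lightest-first.
R2 R9 (7): add — endpoints in different components.
R1 R8 (9): add — endpoints in different components.
R2 R7 (17): add — endpoints in different components.
R2 R8 (18): add — endpoints in different components.
Every non-tree edge has weight strictly greater than the heaviest edge on the tree path between its endpoints, so the MST is unique.

Yes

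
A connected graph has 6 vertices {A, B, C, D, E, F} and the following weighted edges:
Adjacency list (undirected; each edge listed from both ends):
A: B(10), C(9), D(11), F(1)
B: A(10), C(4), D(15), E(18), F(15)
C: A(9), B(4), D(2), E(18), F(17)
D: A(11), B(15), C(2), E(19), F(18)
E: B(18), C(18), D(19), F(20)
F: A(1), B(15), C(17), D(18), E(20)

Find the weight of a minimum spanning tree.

34

Sort edges by weight, then run Kruskal:
A—F (1): add. Components now {A,F} {B} {C} {D} {E}
C—D (2): add. Components now {A,F} {B} {C,D} {E}
B—C (4): add. Components now {A,F} {B,C,D} {E}
A—C (9): add. Components now {A,B,C,D,F} {E}
A—B (10): skip — A and B already connected.
A—D (11): skip — A and D already connected.
B—D (15): skip — B and D already connected.
B—F (15): skip — B and F already connected.
C—F (17): skip — C and F already connected.
B—E (18): add. Components now {A,B,C,D,E,F}
MST edges: A—F, C—D, B—C, A—C, B—E; total weight 1+2+4+9+18 = 34.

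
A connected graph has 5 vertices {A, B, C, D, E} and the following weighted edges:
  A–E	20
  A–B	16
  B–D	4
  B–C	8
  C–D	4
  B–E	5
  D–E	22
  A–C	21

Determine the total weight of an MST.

Grow the tree from B using Prim:
Step 1: frontier [B–D 4, B–E 5, B–C 8, A–B 16] → take B–D (4); add D.
Step 2: frontier [B–E 5, B–C 8, A–B 16, C–D 4, D–E 22] → take C–D (4); add C.
Step 3: frontier [B–E 5, A–B 16, A–C 21, D–E 22] → take B–E (5); add E.
Step 4: frontier [A–B 16, A–C 21, A–E 20] → take A–B (16); add A.
MST edges: B–D, C–D, B–E, A–B; total weight 4+4+5+16 = 29.

29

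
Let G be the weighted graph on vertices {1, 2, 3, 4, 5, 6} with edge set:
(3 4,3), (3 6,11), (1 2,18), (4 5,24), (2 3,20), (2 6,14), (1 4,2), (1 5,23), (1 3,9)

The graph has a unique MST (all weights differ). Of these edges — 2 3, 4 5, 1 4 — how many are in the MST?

Kruskal's algorithm — process edges by increasing weight (ties by edge label):
1 4 (2): add — endpoints in different components.
3 4 (3): add — endpoints in different components.
1 3 (9): skip — 1 and 3 already connected.
3 6 (11): add — endpoints in different components.
2 6 (14): add — endpoints in different components.
1 2 (18): skip — 1 and 2 already connected.
2 3 (20): skip — 2 and 3 already connected.
1 5 (23): add — endpoints in different components.
MST edge set: {1 4, 3 4, 3 6, 2 6, 1 5}.
Of the listed edges, {1 4} are in the MST → 1.

1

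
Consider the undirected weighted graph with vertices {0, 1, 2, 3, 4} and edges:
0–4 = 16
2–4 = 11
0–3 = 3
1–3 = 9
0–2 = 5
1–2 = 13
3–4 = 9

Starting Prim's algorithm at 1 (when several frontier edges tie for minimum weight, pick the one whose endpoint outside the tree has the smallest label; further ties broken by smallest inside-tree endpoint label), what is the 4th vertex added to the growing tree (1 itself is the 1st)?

2

Prim's algorithm from 1:
Step 1: frontier [1–3 9, 1–2 13] → take 1–3 (9); add 3.
Step 2: frontier [1–2 13, 0–3 3, 3–4 9] → take 0–3 (3); add 0.
Step 3: frontier [0–2 5, 0–4 16, 1–2 13, 3–4 9] → take 0–2 (5); add 2.
Step 4: frontier [0–4 16, 2–4 11, 3–4 9] → take 3–4 (9); add 4.
Vertex order: 1, 3, 0, 2, 4. The 4th vertex is 2.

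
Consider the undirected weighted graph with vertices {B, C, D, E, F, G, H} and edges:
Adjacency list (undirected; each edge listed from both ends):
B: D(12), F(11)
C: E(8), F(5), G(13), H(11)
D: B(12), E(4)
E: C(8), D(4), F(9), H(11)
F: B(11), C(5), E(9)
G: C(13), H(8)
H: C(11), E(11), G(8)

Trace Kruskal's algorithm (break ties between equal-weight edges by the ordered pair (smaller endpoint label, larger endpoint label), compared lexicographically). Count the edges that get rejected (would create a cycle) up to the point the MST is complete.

Sort edges by weight, then run Kruskal:
D-E (4): add. Components now {B} {C} {D,E} {F} {G} {H}
C-F (5): add. Components now {B} {C,F} {D,E} {G} {H}
C-E (8): add. Components now {B} {C,D,E,F} {G} {H}
G-H (8): add. Components now {B} {C,D,E,F} {G,H}
E-F (9): skip — E and F already connected.
B-F (11): add. Components now {B,C,D,E,F} {G,H}
C-H (11): add. Components now {B,C,D,E,F,G,H}
Edges rejected before the tree was complete: 1.

1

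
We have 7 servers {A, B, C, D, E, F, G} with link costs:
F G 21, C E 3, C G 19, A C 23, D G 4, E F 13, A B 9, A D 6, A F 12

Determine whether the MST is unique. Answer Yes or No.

Yes

Sort edges by weight, then run Kruskal:
C E (3): add. Components now {A} {B} {C,E} {D} {F} {G}
D G (4): add. Components now {A} {B} {C,E} {D,G} {F}
A D (6): add. Components now {A,D,G} {B} {C,E} {F}
A B (9): add. Components now {A,B,D,G} {C,E} {F}
A F (12): add. Components now {A,B,D,F,G} {C,E}
E F (13): add. Components now {A,B,C,D,E,F,G}
Every non-tree edge has weight strictly greater than the heaviest edge on the tree path between its endpoints, so the MST is unique.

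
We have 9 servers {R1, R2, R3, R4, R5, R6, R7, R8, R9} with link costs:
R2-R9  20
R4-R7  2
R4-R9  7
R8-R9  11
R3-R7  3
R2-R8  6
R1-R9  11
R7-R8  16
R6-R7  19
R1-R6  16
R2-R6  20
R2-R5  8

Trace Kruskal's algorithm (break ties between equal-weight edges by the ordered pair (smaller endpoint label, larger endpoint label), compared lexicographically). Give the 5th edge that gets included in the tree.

R2-R5

Sort edges by weight, then run Kruskal:
R4-R7 (2): add — endpoints in different components.
R3-R7 (3): add — endpoints in different components.
R2-R8 (6): add — endpoints in different components.
R4-R9 (7): add — endpoints in different components.
R2-R5 (8): add — endpoints in different components.
R1-R9 (11): add — endpoints in different components.
R8-R9 (11): add — endpoints in different components.
R1-R6 (16): add — endpoints in different components.
The 5th edge added is R2-R5.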